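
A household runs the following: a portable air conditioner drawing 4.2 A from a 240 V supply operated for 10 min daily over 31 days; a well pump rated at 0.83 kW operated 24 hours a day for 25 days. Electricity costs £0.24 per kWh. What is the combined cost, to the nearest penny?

portable air conditioner: Power = 4.2 A × 240 V = 1008 W = 1.008 kW
portable air conditioner: Runtime = 10 min × 31 = 310 min = 5.166666… h
portable air conditioner: 1.008 kW × 5.166666… h = 5.208 kWh
well pump: Runtime = 24 h × 25 = 600 h
well pump: 0.83 kW × 600 h = 498 kWh
Total energy = 503.208 kWh
Cost = 503.208 × £0.24 = £120.77

£120.77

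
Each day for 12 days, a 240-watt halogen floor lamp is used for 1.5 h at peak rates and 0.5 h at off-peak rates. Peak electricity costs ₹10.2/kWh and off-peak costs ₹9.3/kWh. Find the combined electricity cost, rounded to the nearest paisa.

Peak energy = 0.24 kW × 1.5 h × 12 = 4.32 kWh
Off-peak energy = 0.24 kW × 0.5 h × 12 = 1.44 kWh
Cost = 4.32 × ₹10.2 + 1.44 × ₹9.3 = ₹44.064 + ₹13.392 = ₹57.46

₹57.46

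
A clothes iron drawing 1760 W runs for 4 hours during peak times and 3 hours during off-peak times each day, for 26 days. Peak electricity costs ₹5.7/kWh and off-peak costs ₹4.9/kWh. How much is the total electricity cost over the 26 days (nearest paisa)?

₹1716.00

Peak energy = 1.76 kW × 4 h × 26 = 183.04 kWh
Off-peak energy = 1.76 kW × 3 h × 26 = 137.28 kWh
Cost = 183.04 × ₹5.7 + 137.28 × ₹4.9 = ₹1043.328 + ₹672.672 = ₹1716.00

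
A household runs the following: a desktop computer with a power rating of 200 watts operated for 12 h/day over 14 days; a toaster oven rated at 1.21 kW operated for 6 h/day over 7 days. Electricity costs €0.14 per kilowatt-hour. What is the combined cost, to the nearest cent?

desktop computer: Runtime = 12 h/day × 14 days = 168 h
desktop computer: 0.2 kW × 168 h = 33.6 kWh
toaster oven: Runtime = 6 h/day × 7 days = 42 h
toaster oven: 1.21 kW × 42 h = 50.82 kWh
Total energy = 84.42 kWh
Cost = 84.42 × €0.14 = €11.82

€11.82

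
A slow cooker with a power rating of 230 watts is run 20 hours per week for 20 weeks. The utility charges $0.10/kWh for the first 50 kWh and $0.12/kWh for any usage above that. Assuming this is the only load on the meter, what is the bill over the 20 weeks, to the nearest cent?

$10.04

Runtime = 20 h/week × 20 weeks = 400 h
Energy = 0.23 kW × 400 h = 92 kWh
Tier 1 (0–50 kWh): 50 × $0.10 = $5
Above 50 kWh: 42 × $0.12 = $5.04
Bill = $10.04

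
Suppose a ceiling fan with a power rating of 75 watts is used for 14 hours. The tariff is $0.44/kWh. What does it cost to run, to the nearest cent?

$0.46

Energy = 0.075 kW × 14 h = 1.05 kWh
Cost = 1.05 kWh × $0.44/kWh = $0.46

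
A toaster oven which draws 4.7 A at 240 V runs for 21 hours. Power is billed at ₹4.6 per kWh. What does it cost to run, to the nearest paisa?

Power = 4.7 A × 240 V = 1128 W = 1.128 kW
Energy = 1.128 kW × 21 h = 23.688 kWh
Cost = 23.688 kWh × ₹4.6/kWh = ₹108.96

₹108.96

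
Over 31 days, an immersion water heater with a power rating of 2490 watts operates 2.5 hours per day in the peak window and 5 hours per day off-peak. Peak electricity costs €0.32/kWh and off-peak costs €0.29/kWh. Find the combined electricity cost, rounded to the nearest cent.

Peak energy = 2.49 kW × 2.5 h × 31 = 192.975 kWh
Off-peak energy = 2.49 kW × 5 h × 31 = 385.95 kWh
Cost = 192.975 × €0.32 + 385.95 × €0.29 = €61.752 + €111.9255 = €173.68

€173.68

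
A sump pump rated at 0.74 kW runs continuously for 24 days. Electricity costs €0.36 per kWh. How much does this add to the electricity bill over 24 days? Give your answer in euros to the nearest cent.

Runtime = 24 h × 24 = 576 h
Energy = 0.74 kW × 576 h = 426.24 kWh
Cost = 426.24 kWh × €0.36/kWh = €153.45

€153.45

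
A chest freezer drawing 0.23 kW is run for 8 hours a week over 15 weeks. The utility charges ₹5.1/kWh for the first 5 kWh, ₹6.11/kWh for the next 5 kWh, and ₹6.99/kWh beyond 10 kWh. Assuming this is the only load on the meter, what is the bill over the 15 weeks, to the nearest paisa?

₹179.07

Runtime = 8 h/week × 15 weeks = 120 h
Energy = 0.23 kW × 120 h = 27.6 kWh
Tier 1 (0–5 kWh): 5 × ₹5.1 = ₹25.5
Tier 2 (5–10 kWh): 5 × ₹6.11 = ₹30.55
Above 10 kWh: 17.6 × ₹6.99 = ₹123.024
Bill = ₹179.07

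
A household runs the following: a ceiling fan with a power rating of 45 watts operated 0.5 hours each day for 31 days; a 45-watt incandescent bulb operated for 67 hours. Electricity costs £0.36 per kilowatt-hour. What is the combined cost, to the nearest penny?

ceiling fan: Runtime = 0.5 h/day × 31 days = 15.5 h
ceiling fan: 0.045 kW × 15.5 h = 0.6975 kWh
incandescent bulb: 0.045 kW × 67 h = 3.015 kWh
Total energy = 3.7125 kWh
Cost = 3.7125 × £0.36 = £1.34

£1.34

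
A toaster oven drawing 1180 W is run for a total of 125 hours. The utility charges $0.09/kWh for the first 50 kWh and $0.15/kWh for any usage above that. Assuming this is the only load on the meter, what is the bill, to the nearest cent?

Energy = 1.18 kW × 125 h = 147.5 kWh
Tier 1 (0–50 kWh): 50 × $0.09 = $4.5
Above 50 kWh: 97.5 × $0.15 = $14.625
Bill = $19.13

$19.13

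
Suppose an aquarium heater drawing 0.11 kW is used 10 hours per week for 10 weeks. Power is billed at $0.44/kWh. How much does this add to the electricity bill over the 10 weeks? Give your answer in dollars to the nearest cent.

Runtime = 10 h/week × 10 weeks = 100 h
Energy = 0.11 kW × 100 h = 11 kWh
Cost = 11 kWh × $0.44/kWh = $4.84

$4.84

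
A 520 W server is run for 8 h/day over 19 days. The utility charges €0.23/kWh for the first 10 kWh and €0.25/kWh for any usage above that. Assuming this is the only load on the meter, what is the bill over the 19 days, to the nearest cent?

Runtime = 8 h/day × 19 days = 152 h
Energy = 0.52 kW × 152 h = 79.04 kWh
Tier 1 (0–10 kWh): 10 × €0.23 = €2.3
Above 10 kWh: 69.04 × €0.25 = €17.26
Bill = €19.56

€19.56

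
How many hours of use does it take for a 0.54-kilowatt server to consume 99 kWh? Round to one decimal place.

183.3 h

Hours = 99 kWh ÷ 0.54 kW = 183.3 h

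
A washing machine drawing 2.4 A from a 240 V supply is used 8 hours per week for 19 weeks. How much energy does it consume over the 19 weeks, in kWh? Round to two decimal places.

87.55 kWh

Power = 2.4 A × 240 V = 576 W = 0.576 kW
Runtime = 8 h/week × 19 weeks = 152 h
Energy = 0.576 kW × 152 h = 87.552 kWh ≈ 87.55 kWh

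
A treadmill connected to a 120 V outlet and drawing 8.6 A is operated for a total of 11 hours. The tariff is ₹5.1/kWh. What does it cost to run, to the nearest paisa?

Power = 8.6 A × 120 V = 1032 W = 1.032 kW
Energy = 1.032 kW × 11 h = 11.352 kWh
Cost = 11.352 kWh × ₹5.1/kWh = ₹57.90

₹57.90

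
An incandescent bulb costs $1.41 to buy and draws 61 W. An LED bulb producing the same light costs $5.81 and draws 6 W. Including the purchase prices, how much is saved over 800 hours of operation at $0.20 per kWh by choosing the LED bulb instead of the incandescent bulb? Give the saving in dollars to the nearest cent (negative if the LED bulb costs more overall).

$4.40

incandescent bulb: $1.41 + (61/1000) kW × 800 h × $0.20 = $1.41 + $9.76 = $11.17
LED bulb: $5.81 + (6/1000) kW × 800 h × $0.20 = $5.81 + $0.96 = $6.77
Saving = $11.17 − $6.77 = $4.4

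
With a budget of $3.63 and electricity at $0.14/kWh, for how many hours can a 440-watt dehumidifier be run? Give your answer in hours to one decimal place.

Energy available = $3.63 ÷ $0.14/kWh = 25.9286 kWh
Hours = 25.9286 kWh ÷ 0.44 kW = 58.9 h

58.9 h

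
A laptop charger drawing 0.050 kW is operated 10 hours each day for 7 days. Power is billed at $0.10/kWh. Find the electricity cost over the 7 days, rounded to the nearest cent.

Runtime = 10 h/day × 7 days = 70 h
Energy = 0.05 kW × 70 h = 3.5 kWh
Cost = 3.5 kWh × $0.10/kWh = $0.35

$0.35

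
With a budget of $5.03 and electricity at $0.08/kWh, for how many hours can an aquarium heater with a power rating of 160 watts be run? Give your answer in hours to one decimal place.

393.0 h

Energy available = $5.03 ÷ $0.08/kWh = 62.875 kWh
Hours = 62.875 kWh ÷ 0.16 kW = 393.0 h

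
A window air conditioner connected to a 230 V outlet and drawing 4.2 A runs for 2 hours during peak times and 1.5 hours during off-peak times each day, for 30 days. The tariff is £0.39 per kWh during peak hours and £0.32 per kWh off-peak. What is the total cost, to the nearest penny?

Power = 4.2 A × 230 V = 966 W = 0.966 kW
Peak energy = 0.966 kW × 2 h × 30 = 57.96 kWh
Off-peak energy = 0.966 kW × 1.5 h × 30 = 43.47 kWh
Cost = 57.96 × £0.39 + 43.47 × £0.32 = £22.6044 + £13.9104 = £36.51

£36.51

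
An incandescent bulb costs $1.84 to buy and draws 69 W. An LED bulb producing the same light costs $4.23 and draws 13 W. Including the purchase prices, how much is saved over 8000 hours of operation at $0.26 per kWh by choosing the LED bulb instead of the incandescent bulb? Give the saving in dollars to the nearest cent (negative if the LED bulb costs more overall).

incandescent bulb: $1.84 + (69/1000) kW × 8000 h × $0.26 = $1.84 + $143.52 = $145.36
LED bulb: $4.23 + (13/1000) kW × 8000 h × $0.26 = $4.23 + $27.04 = $31.27
Saving = $145.36 − $31.27 = $114.09

$114.09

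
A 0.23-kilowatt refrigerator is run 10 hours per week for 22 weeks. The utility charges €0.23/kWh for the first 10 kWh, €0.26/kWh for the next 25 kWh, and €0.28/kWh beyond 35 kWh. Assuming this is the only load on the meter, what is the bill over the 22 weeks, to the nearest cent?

Runtime = 10 h/week × 22 weeks = 220 h
Energy = 0.23 kW × 220 h = 50.6 kWh
Tier 1 (0–10 kWh): 10 × €0.23 = €2.3
Tier 2 (10–35 kWh): 25 × €0.26 = €6.5
Above 35 kWh: 15.6 × €0.28 = €4.368
Bill = €13.17

€13.17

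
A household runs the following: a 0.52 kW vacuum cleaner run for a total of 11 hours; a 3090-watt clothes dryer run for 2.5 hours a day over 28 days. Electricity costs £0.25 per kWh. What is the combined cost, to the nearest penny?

vacuum cleaner: 0.52 kW × 11 h = 5.72 kWh
clothes dryer: Runtime = 2.5 h/day × 28 days = 70 h
clothes dryer: 3.09 kW × 70 h = 216.3 kWh
Total energy = 222.02 kWh
Cost = 222.02 × £0.25 = £55.51

£55.51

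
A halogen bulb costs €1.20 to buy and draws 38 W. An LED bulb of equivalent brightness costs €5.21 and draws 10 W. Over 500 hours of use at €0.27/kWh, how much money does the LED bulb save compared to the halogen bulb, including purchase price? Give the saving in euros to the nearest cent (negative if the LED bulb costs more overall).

-€0.23

halogen bulb: €1.20 + (38/1000) kW × 500 h × €0.27 = €1.20 + €5.13 = €6.33
LED bulb: €5.21 + (10/1000) kW × 500 h × €0.27 = €5.21 + €1.35 = €6.56
Saving = €6.33 − €6.56 = −€0.23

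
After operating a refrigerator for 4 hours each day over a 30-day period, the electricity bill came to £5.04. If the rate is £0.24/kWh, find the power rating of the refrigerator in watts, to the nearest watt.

175 W

Energy = £5.04 ÷ £0.24/kWh = 21 kWh
Runtime = 4 h/day × 30 days = 120 h
Power = 21 kWh ÷ 120 h = 0.175 kW = 175 W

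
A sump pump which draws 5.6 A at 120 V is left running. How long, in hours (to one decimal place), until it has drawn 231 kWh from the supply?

343.8 h

Power = 5.6 A × 120 V = 672 W = 0.672 kW
Hours = 231 kWh ÷ 0.672 kW = 343.8 h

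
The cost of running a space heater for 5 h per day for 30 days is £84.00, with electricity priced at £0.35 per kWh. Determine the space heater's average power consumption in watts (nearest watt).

Energy = £84.00 ÷ £0.35/kWh = 240 kWh
Runtime = 5 h/day × 30 days = 150 h
Power = 240 kWh ÷ 150 h = 1.6 kW = 1600 W

1600 W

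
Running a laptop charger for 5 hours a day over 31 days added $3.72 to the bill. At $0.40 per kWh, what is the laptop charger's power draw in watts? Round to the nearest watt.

60 W

Energy = $3.72 ÷ $0.40/kWh = 9.3 kWh
Runtime = 5 h/day × 31 days = 155 h
Power = 9.3 kWh ÷ 155 h = 0.06 kW = 60 W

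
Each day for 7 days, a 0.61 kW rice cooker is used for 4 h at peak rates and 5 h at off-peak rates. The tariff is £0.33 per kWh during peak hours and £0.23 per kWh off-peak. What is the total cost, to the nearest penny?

£10.55

Peak energy = 0.61 kW × 4 h × 7 = 17.08 kWh
Off-peak energy = 0.61 kW × 5 h × 7 = 21.35 kWh
Cost = 17.08 × £0.33 + 21.35 × £0.23 = £5.6364 + £4.9105 = £10.55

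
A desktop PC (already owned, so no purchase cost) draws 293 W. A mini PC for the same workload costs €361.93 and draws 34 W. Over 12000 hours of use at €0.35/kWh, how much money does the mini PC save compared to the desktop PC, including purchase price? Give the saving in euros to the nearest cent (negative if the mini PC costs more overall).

desktop PC: €0.00 + (293/1000) kW × 12000 h × €0.35 = €0.00 + €1230.6 = €1230.6
mini PC: €361.93 + (34/1000) kW × 12000 h × €0.35 = €361.93 + €142.8 = €504.73
Saving = €1230.6 − €504.73 = €725.87

€725.87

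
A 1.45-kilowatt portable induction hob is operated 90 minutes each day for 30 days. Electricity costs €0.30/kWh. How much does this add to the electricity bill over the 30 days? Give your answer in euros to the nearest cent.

€19.58

Runtime = 90 min × 30 = 2700 min = 45 h
Energy = 1.45 kW × 45 h = 65.25 kWh
Cost = 65.25 kWh × €0.30/kWh = €19.58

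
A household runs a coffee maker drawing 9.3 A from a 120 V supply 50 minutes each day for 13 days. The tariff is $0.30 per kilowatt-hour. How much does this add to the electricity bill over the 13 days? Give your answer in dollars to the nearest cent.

$3.63

Power = 9.3 A × 120 V = 1116 W = 1.116 kW
Runtime = 50 min × 13 = 650 min = 10.833333… h
Energy = 1.116 kW × 10.833333… h = 12.09 kWh
Cost = 12.09 kWh × $0.30/kWh = $3.63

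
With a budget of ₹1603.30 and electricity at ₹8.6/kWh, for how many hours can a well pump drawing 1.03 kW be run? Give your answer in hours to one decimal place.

181.0 h

Energy available = ₹1603.30 ÷ ₹8.6/kWh = 186.4302 kWh
Hours = 186.4302 kWh ÷ 1.03 kW = 181.0 h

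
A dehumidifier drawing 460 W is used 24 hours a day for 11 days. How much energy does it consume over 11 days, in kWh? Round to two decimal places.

Runtime = 24 h × 11 = 264 h
Energy = 0.46 kW × 264 h = 121.44 kWh

121.44 kWh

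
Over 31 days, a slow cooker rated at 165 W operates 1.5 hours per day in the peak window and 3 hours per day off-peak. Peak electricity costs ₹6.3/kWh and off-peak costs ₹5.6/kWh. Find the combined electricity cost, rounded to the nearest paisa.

₹134.27

Peak energy = 0.165 kW × 1.5 h × 31 = 7.6725 kWh
Off-peak energy = 0.165 kW × 3 h × 31 = 15.345 kWh
Cost = 7.6725 × ₹6.3 + 15.345 × ₹5.6 = ₹48.33675 + ₹85.932 = ₹134.27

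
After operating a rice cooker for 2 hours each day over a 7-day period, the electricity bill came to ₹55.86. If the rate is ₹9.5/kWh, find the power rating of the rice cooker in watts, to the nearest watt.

420 W

Energy = ₹55.86 ÷ ₹9.5/kWh = 5.88 kWh
Runtime = 2 h/day × 7 days = 14 h
Power = 5.88 kWh ÷ 14 h = 0.42 kW = 420 W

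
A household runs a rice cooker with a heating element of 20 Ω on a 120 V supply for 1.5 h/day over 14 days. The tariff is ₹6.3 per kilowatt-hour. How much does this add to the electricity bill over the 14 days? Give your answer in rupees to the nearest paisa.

₹95.26

Power = V²/R = 120²/20 = 720 W = 0.72 kW
Runtime = 1.5 h/day × 14 days = 21 h
Energy = 0.72 kW × 21 h = 15.12 kWh
Cost = 15.12 kWh × ₹6.3/kWh = ₹95.26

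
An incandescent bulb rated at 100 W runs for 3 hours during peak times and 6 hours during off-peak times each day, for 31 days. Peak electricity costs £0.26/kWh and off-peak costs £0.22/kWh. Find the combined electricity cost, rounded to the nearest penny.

£6.51

Peak energy = 0.1 kW × 3 h × 31 = 9.3 kWh
Off-peak energy = 0.1 kW × 6 h × 31 = 18.6 kWh
Cost = 9.3 × £0.26 + 18.6 × £0.22 = £2.418 + £4.092 = £6.51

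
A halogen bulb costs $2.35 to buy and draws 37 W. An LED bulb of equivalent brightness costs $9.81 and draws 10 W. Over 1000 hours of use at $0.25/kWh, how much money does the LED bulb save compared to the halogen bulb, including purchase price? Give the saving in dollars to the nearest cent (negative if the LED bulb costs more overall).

halogen bulb: $2.35 + (37/1000) kW × 1000 h × $0.25 = $2.35 + $9.25 = $11.6
LED bulb: $9.81 + (10/1000) kW × 1000 h × $0.25 = $9.81 + $2.5 = $12.31
Saving = $11.6 − $12.31 = −$0.71

-$0.71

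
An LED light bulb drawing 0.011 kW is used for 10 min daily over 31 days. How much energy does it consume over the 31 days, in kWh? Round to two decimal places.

Runtime = 10 min × 31 = 310 min = 5.166666… h
Energy = 0.011 kW × 5.166666… h = 0.056833… kWh ≈ 0.06 kWh

0.06 kWh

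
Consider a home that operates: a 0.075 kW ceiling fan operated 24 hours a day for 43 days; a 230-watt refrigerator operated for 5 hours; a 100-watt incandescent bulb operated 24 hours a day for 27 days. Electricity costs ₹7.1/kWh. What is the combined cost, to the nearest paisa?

ceiling fan: Runtime = 24 h × 43 = 1032 h
ceiling fan: 0.075 kW × 1032 h = 77.4 kWh
refrigerator: 0.23 kW × 5 h = 1.15 kWh
incandescent bulb: Runtime = 24 h × 27 = 648 h
incandescent bulb: 0.1 kW × 648 h = 64.8 kWh
Total energy = 143.35 kWh
Cost = 143.35 × ₹7.1 = ₹1017.79

₹1017.79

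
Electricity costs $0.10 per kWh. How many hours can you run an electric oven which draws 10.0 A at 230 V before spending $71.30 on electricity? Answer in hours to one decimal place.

Power = 10.0 A × 230 V = 2300 W = 2.3 kW
Energy available = $71.30 ÷ $0.10/kWh = 713 kWh
Hours = 713 kWh ÷ 2.3 kW = 310.0 h

310.0 h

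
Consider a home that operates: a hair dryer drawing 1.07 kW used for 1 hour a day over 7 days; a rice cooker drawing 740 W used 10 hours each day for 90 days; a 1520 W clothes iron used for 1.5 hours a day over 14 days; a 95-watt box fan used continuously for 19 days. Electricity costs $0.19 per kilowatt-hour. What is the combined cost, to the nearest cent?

$142.26

hair dryer: Runtime = 1 h/day × 7 days = 7 h
hair dryer: 1.07 kW × 7 h = 7.49 kWh
rice cooker: Runtime = 10 h/day × 90 days = 900 h
rice cooker: 0.74 kW × 900 h = 666 kWh
clothes iron: Runtime = 1.5 h/day × 14 days = 21 h
clothes iron: 1.52 kW × 21 h = 31.92 kWh
box fan: Runtime = 24 h × 19 = 456 h
box fan: 0.095 kW × 456 h = 43.32 kWh
Total energy = 748.73 kWh
Cost = 748.73 × $0.19 = $142.26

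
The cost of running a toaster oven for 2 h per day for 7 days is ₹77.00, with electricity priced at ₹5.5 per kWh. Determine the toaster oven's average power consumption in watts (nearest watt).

1000 W

Energy = ₹77.00 ÷ ₹5.5/kWh = 14 kWh
Runtime = 2 h/day × 7 days = 14 h
Power = 14 kWh ÷ 14 h = 1 kW = 1000 W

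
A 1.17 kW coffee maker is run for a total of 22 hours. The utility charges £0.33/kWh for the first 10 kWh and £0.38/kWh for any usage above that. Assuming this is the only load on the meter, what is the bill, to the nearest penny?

Energy = 1.17 kW × 22 h = 25.74 kWh
Tier 1 (0–10 kWh): 10 × £0.33 = £3.3
Above 10 kWh: 15.74 × £0.38 = £5.9812
Bill = £9.28

£9.28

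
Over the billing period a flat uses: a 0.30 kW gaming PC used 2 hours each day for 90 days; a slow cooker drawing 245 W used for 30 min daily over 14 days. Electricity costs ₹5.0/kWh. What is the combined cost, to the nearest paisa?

gaming PC: Runtime = 2 h/day × 90 days = 180 h
gaming PC: 0.3 kW × 180 h = 54 kWh
slow cooker: Runtime = 30 min × 14 = 420 min = 7 h
slow cooker: 0.245 kW × 7 h = 1.715 kWh
Total energy = 55.715 kWh
Cost = 55.715 × ₹5.0 = ₹278.58

₹278.58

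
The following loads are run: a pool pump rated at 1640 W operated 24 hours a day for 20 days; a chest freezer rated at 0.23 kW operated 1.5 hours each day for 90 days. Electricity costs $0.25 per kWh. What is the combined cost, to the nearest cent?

$204.56

pool pump: Runtime = 24 h × 20 = 480 h
pool pump: 1.64 kW × 480 h = 787.2 kWh
chest freezer: Runtime = 1.5 h/day × 90 days = 135 h
chest freezer: 0.23 kW × 135 h = 31.05 kWh
Total energy = 818.25 kWh
Cost = 818.25 × $0.25 = $204.56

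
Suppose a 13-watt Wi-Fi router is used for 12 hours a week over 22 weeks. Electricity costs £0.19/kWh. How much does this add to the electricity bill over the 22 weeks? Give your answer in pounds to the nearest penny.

£0.65

Runtime = 12 h/week × 22 weeks = 264 h
Energy = 0.013 kW × 264 h = 3.432 kWh
Cost = 3.432 kWh × £0.19/kWh = £0.65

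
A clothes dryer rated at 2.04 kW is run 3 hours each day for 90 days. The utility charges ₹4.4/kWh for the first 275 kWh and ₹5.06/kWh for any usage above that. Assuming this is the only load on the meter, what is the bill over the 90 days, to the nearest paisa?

₹2605.55

Runtime = 3 h/day × 90 days = 270 h
Energy = 2.04 kW × 270 h = 550.8 kWh
Tier 1 (0–275 kWh): 275 × ₹4.4 = ₹1210
Above 275 kWh: 275.8 × ₹5.06 = ₹1395.548
Bill = ₹2605.55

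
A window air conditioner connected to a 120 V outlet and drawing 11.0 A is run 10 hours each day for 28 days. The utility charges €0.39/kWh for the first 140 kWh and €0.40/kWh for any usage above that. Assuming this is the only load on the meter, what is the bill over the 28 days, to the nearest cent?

Power = 11.0 A × 120 V = 1320 W = 1.32 kW
Runtime = 10 h/day × 28 days = 280 h
Energy = 1.32 kW × 280 h = 369.6 kWh
Tier 1 (0–140 kWh): 140 × €0.39 = €54.6
Above 140 kWh: 229.6 × €0.40 = €91.84
Bill = €146.44

€146.44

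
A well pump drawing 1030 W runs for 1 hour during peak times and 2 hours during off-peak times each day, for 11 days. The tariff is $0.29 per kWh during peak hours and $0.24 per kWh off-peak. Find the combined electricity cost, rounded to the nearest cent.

$8.72

Peak energy = 1.03 kW × 1 h × 11 = 11.33 kWh
Off-peak energy = 1.03 kW × 2 h × 11 = 22.66 kWh
Cost = 11.33 × $0.29 + 22.66 × $0.24 = $3.2857 + $5.4384 = $8.72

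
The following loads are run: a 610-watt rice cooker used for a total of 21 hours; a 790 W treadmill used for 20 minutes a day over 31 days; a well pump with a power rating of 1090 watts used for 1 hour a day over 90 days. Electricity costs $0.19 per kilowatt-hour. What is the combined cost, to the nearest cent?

rice cooker: 0.61 kW × 21 h = 12.81 kWh
treadmill: Runtime = 20 min × 31 = 620 min = 10.333333… h
treadmill: 0.79 kW × 10.333333… h = 8.163333… kWh
well pump: Runtime = 1 h/day × 90 days = 90 h
well pump: 1.09 kW × 90 h = 98.1 kWh
Total energy = 119.073333… kWh
Cost = 119.073333… × $0.19 = $22.62

$22.62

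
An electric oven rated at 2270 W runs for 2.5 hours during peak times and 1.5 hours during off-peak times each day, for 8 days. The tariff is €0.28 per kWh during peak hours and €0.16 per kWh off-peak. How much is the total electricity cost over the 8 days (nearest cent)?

Peak energy = 2.27 kW × 2.5 h × 8 = 45.4 kWh
Off-peak energy = 2.27 kW × 1.5 h × 8 = 27.24 kWh
Cost = 45.4 × €0.28 + 27.24 × €0.16 = €12.712 + €4.3584 = €17.07

€17.07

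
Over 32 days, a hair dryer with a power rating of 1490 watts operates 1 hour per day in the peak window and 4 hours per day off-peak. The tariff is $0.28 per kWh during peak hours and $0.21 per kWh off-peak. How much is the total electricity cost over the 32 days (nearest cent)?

$53.40

Peak energy = 1.49 kW × 1 h × 32 = 47.68 kWh
Off-peak energy = 1.49 kW × 4 h × 32 = 190.72 kWh
Cost = 47.68 × $0.28 + 190.72 × $0.21 = $13.3504 + $40.0512 = $53.40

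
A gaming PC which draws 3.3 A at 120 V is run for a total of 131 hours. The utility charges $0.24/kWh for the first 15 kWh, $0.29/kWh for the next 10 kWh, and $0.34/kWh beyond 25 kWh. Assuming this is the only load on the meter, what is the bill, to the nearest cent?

$15.64

Power = 3.3 A × 120 V = 396 W = 0.396 kW
Energy = 0.396 kW × 131 h = 51.876 kWh
Tier 1 (0–15 kWh): 15 × $0.24 = $3.6
Tier 2 (15–25 kWh): 10 × $0.29 = $2.9
Above 25 kWh: 26.876 × $0.34 = $9.13784
Bill = $15.64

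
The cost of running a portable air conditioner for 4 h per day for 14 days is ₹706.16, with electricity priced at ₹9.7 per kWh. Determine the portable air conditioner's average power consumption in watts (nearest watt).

Energy = ₹706.16 ÷ ₹9.7/kWh = 72.8 kWh
Runtime = 4 h/day × 14 days = 56 h
Power = 72.8 kWh ÷ 56 h = 1.3 kW = 1300 W

1300 W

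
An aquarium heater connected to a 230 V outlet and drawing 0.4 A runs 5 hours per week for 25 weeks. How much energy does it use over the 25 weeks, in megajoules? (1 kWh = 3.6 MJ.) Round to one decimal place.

41.4 MJ

Power = 0.4 A × 230 V = 92 W = 0.092 kW
Runtime = 5 h/week × 25 weeks = 125 h
Energy = 0.092 kW × 125 h = 11.5 kWh
= 11.5 × 3.6 MJ = 41.4 MJ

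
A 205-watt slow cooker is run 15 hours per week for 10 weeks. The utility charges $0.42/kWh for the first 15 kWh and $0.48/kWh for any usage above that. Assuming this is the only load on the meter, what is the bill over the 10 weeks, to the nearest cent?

Runtime = 15 h/week × 10 weeks = 150 h
Energy = 0.205 kW × 150 h = 30.75 kWh
Tier 1 (0–15 kWh): 15 × $0.42 = $6.3
Above 15 kWh: 15.75 × $0.48 = $7.56
Bill = $13.86

$13.86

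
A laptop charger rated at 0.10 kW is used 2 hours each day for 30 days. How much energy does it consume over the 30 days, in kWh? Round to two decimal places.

6.00 kWh

Runtime = 2 h/day × 30 days = 60 h
Energy = 0.1 kW × 60 h = 6 kWh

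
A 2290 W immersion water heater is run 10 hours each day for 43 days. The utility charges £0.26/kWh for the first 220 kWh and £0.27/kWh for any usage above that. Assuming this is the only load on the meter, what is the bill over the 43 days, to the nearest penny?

£263.67

Runtime = 10 h/day × 43 days = 430 h
Energy = 2.29 kW × 430 h = 984.7 kWh
Tier 1 (0–220 kWh): 220 × £0.26 = £57.2
Above 220 kWh: 764.7 × £0.27 = £206.469
Bill = £263.67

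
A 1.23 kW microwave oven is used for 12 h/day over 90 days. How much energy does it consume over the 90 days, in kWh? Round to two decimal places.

Runtime = 12 h/day × 90 days = 1080 h
Energy = 1.23 kW × 1080 h = 1328.4 kWh

1328.40 kWh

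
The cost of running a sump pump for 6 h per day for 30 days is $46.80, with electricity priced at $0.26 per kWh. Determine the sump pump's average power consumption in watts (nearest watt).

Energy = $46.80 ÷ $0.26/kWh = 180 kWh
Runtime = 6 h/day × 30 days = 180 h
Power = 180 kWh ÷ 180 h = 1 kW = 1000 W

1000 W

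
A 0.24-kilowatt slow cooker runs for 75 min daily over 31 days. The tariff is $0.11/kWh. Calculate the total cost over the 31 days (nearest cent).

$1.02

Runtime = 75 min × 31 = 2325 min = 38.75 h
Energy = 0.24 kW × 38.75 h = 9.3 kWh
Cost = 9.3 kWh × $0.11/kWh = $1.02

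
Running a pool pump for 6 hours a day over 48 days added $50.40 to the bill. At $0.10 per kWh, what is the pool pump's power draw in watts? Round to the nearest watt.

Energy = $50.40 ÷ $0.10/kWh = 504 kWh
Runtime = 6 h/day × 48 days = 288 h
Power = 504 kWh ÷ 288 h = 1.75 kW = 1750 W

1750 W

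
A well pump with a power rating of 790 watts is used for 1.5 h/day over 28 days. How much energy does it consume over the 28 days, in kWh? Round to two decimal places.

33.18 kWh

Runtime = 1.5 h/day × 28 days = 42 h
Energy = 0.79 kW × 42 h = 33.18 kWh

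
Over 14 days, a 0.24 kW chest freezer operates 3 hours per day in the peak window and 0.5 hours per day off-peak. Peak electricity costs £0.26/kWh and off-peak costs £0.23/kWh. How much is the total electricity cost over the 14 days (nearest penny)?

Peak energy = 0.24 kW × 3 h × 14 = 10.08 kWh
Off-peak energy = 0.24 kW × 0.5 h × 14 = 1.68 kWh
Cost = 10.08 × £0.26 + 1.68 × £0.23 = £2.6208 + £0.3864 = £3.01

£3.01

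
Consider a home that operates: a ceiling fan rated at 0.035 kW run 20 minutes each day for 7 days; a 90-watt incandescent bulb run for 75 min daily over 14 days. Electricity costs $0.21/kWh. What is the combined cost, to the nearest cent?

ceiling fan: Runtime = 20 min × 7 = 140 min = 2.333333… h
ceiling fan: 0.035 kW × 2.333333… h = 0.081666… kWh
incandescent bulb: Runtime = 75 min × 14 = 1050 min = 17.5 h
incandescent bulb: 0.09 kW × 17.5 h = 1.575 kWh
Total energy = 1.656666… kWh
Cost = 1.656666… × $0.21 = $0.35

$0.35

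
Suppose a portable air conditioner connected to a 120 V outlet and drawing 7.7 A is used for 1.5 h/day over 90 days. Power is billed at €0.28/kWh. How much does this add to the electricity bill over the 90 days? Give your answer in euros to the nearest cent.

Power = 7.7 A × 120 V = 924 W = 0.924 kW
Runtime = 1.5 h/day × 90 days = 135 h
Energy = 0.924 kW × 135 h = 124.74 kWh
Cost = 124.74 kWh × €0.28/kWh = €34.93

€34.93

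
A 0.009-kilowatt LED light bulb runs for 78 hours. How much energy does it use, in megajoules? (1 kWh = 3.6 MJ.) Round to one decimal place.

2.5 MJ

Energy = 0.009 kW × 78 h = 0.702 kWh
= 0.702 × 3.6 MJ = 2.5 MJ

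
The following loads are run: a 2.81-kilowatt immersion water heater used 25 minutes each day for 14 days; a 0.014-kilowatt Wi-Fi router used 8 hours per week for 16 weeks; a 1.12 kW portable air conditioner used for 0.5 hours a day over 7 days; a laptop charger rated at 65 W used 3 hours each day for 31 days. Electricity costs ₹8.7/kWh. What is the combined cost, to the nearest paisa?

immersion water heater: Runtime = 25 min × 14 = 350 min = 5.833333… h
immersion water heater: 2.81 kW × 5.833333… h = 16.391666… kWh
Wi-Fi router: Runtime = 8 h/week × 16 weeks = 128 h
Wi-Fi router: 0.014 kW × 128 h = 1.792 kWh
portable air conditioner: Runtime = 0.5 h/day × 7 days = 3.5 h
portable air conditioner: 1.12 kW × 3.5 h = 3.92 kWh
laptop charger: Runtime = 3 h/day × 31 days = 93 h
laptop charger: 0.065 kW × 93 h = 6.045 kWh
Total energy = 28.148666… kWh
Cost = 28.148666… × ₹8.7 = ₹244.89

₹244.89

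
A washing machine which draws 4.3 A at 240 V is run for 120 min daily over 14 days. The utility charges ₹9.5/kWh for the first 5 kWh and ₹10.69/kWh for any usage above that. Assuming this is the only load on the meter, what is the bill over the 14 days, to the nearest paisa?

₹302.95

Power = 4.3 A × 240 V = 1032 W = 1.032 kW
Runtime = 120 min × 14 = 1680 min = 28 h
Energy = 1.032 kW × 28 h = 28.896 kWh
Tier 1 (0–5 kWh): 5 × ₹9.5 = ₹47.5
Above 5 kWh: 23.896 × ₹10.69 = ₹255.44824
Bill = ₹302.95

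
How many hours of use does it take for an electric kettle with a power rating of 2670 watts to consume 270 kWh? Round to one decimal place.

101.1 h

Hours = 270 kWh ÷ 2.67 kW = 101.1 h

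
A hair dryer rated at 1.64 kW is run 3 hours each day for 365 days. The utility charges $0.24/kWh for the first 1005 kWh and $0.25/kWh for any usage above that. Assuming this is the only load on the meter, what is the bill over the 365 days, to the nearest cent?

Runtime = 3 h/day × 365 days = 1095 h
Energy = 1.64 kW × 1095 h = 1795.8 kWh
Tier 1 (0–1005 kWh): 1005 × $0.24 = $241.2
Above 1005 kWh: 790.8 × $0.25 = $197.7
Bill = $438.90

$438.90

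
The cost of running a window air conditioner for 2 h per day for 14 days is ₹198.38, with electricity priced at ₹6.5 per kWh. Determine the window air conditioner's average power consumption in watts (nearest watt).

Energy = ₹198.38 ÷ ₹6.5/kWh = 30.52 kWh
Runtime = 2 h/day × 14 days = 28 h
Power = 30.52 kWh ÷ 28 h = 1.09 kW = 1090 W

1090 W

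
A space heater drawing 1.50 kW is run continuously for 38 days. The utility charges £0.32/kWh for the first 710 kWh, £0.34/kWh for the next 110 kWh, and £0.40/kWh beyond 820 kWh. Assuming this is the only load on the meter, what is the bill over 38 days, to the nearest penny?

£483.80

Runtime = 24 h × 38 = 912 h
Energy = 1.5 kW × 912 h = 1368 kWh
Tier 1 (0–710 kWh): 710 × £0.32 = £227.2
Tier 2 (710–820 kWh): 110 × £0.34 = £37.4
Above 820 kWh: 548 × £0.40 = £219.2
Bill = £483.80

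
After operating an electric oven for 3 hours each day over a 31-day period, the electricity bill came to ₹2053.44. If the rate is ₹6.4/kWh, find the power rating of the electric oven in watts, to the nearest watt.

3450 W

Energy = ₹2053.44 ÷ ₹6.4/kWh = 320.85 kWh
Runtime = 3 h/day × 31 days = 93 h
Power = 320.85 kWh ÷ 93 h = 3.45 kW = 3450 W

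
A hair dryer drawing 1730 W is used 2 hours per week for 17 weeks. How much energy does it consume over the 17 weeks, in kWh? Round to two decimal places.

58.82 kWh

Runtime = 2 h/week × 17 weeks = 34 h
Energy = 1.73 kW × 34 h = 58.82 kWh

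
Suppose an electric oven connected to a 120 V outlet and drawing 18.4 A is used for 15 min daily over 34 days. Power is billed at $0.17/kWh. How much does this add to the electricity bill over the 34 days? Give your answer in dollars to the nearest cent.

Power = 18.4 A × 120 V = 2208 W = 2.208 kW
Runtime = 15 min × 34 = 510 min = 8.5 h
Energy = 2.208 kW × 8.5 h = 18.768 kWh
Cost = 18.768 kWh × $0.17/kWh = $3.19

$3.19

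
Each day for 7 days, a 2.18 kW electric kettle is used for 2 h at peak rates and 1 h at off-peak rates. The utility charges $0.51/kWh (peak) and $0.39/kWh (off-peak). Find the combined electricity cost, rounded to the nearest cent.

$21.52

Peak energy = 2.18 kW × 2 h × 7 = 30.52 kWh
Off-peak energy = 2.18 kW × 1 h × 7 = 15.26 kWh
Cost = 30.52 × $0.51 + 15.26 × $0.39 = $15.5652 + $5.9514 = $21.52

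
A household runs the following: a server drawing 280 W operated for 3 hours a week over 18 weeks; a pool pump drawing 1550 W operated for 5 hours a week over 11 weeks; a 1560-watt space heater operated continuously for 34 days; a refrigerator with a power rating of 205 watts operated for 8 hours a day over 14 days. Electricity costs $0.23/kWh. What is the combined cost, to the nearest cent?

server: Runtime = 3 h/week × 18 weeks = 54 h
server: 0.28 kW × 54 h = 15.12 kWh
pool pump: Runtime = 5 h/week × 11 weeks = 55 h
pool pump: 1.55 kW × 55 h = 85.25 kWh
space heater: Runtime = 24 h × 34 = 816 h
space heater: 1.56 kW × 816 h = 1272.96 kWh
refrigerator: Runtime = 8 h/day × 14 days = 112 h
refrigerator: 0.205 kW × 112 h = 22.96 kWh
Total energy = 1396.29 kWh
Cost = 1396.29 × $0.23 = $321.15

$321.15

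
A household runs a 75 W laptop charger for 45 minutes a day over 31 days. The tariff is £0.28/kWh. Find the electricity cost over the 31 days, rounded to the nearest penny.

Runtime = 45 min × 31 = 1395 min = 23.25 h
Energy = 0.075 kW × 23.25 h = 1.74375 kWh
Cost = 1.74375 kWh × £0.28/kWh = £0.49

£0.49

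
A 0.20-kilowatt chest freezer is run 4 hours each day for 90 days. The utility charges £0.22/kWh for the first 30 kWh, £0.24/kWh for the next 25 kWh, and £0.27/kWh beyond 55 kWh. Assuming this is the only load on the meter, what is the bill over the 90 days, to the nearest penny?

£17.19

Runtime = 4 h/day × 90 days = 360 h
Energy = 0.2 kW × 360 h = 72 kWh
Tier 1 (0–30 kWh): 30 × £0.22 = £6.6
Tier 2 (30–55 kWh): 25 × £0.24 = £6
Above 55 kWh: 17 × £0.27 = £4.59
Bill = £17.19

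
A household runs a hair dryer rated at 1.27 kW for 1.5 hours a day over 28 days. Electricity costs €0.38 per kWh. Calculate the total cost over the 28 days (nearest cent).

Runtime = 1.5 h/day × 28 days = 42 h
Energy = 1.27 kW × 42 h = 53.34 kWh
Cost = 53.34 kWh × €0.38/kWh = €20.27

€20.27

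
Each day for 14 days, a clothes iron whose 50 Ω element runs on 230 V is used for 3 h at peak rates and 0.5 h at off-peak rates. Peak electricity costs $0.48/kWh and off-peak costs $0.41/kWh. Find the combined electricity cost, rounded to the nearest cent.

Power = V²/R = 230²/50 = 1058 W = 1.058 kW
Peak energy = 1.058 kW × 3 h × 14 = 44.436 kWh
Off-peak energy = 1.058 kW × 0.5 h × 14 = 7.406 kWh
Cost = 44.436 × $0.48 + 7.406 × $0.41 = $21.32928 + $3.03646 = $24.37

$24.37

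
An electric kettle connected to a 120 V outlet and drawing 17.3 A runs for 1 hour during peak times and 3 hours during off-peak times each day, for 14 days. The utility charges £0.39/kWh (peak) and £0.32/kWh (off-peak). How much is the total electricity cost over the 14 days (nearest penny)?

£39.24

Power = 17.3 A × 120 V = 2076 W = 2.076 kW
Peak energy = 2.076 kW × 1 h × 14 = 29.064 kWh
Off-peak energy = 2.076 kW × 3 h × 14 = 87.192 kWh
Cost = 29.064 × £0.39 + 87.192 × £0.32 = £11.33496 + £27.90144 = £39.24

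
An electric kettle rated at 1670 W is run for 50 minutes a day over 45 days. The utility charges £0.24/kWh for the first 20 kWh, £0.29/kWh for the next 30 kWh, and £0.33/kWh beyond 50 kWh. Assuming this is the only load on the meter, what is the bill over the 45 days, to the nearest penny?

£17.67

Runtime = 50 min × 45 = 2250 min = 37.5 h
Energy = 1.67 kW × 37.5 h = 62.625 kWh
Tier 1 (0–20 kWh): 20 × £0.24 = £4.8
Tier 2 (20–50 kWh): 30 × £0.29 = £8.7
Above 50 kWh: 12.625 × £0.33 = £4.16625
Bill = £17.67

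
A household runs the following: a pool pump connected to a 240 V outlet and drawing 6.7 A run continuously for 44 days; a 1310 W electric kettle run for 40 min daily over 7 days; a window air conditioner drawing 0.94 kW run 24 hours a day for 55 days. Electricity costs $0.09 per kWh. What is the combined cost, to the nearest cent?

$265.05

pool pump: Power = 6.7 A × 240 V = 1608 W = 1.608 kW
pool pump: Runtime = 24 h × 44 = 1056 h
pool pump: 1.608 kW × 1056 h = 1698.048 kWh
electric kettle: Runtime = 40 min × 7 = 280 min = 4.666666… h
electric kettle: 1.31 kW × 4.666666… h = 6.113333… kWh
window air conditioner: Runtime = 24 h × 55 = 1320 h
window air conditioner: 0.94 kW × 1320 h = 1240.8 kWh
Total energy = 2944.961333… kWh
Cost = 2944.961333… × $0.09 = $265.05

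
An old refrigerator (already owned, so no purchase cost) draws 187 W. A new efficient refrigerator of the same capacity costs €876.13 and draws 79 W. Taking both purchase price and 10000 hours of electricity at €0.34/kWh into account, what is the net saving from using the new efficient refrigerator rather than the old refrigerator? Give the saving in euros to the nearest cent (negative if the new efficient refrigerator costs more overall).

old refrigerator: €0.00 + (187/1000) kW × 10000 h × €0.34 = €0.00 + €635.8 = €635.8
new efficient refrigerator: €876.13 + (79/1000) kW × 10000 h × €0.34 = €876.13 + €268.6 = €1144.73
Saving = €635.8 − €1144.73 = −€508.93

-€508.93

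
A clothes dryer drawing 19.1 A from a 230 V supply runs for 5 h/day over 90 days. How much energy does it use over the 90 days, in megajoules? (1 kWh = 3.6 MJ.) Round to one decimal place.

Power = 19.1 A × 230 V = 4393 W = 4.393 kW
Runtime = 5 h/day × 90 days = 450 h
Energy = 4.393 kW × 450 h = 1976.85 kWh
= 1976.85 × 3.6 MJ = 7116.7 MJ

7116.7 MJ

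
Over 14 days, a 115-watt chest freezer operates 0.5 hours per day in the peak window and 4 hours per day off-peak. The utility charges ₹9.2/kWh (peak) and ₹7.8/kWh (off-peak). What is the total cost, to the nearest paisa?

₹57.64

Peak energy = 0.115 kW × 0.5 h × 14 = 0.805 kWh
Off-peak energy = 0.115 kW × 4 h × 14 = 6.44 kWh
Cost = 0.805 × ₹9.2 + 6.44 × ₹7.8 = ₹7.406 + ₹50.232 = ₹57.64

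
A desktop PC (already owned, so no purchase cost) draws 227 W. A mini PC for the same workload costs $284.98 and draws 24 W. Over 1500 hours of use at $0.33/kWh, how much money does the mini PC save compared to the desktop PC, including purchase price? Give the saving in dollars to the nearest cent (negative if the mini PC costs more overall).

-$184.50

desktop PC: $0.00 + (227/1000) kW × 1500 h × $0.33 = $0.00 + $112.365 = $112.365
mini PC: $284.98 + (24/1000) kW × 1500 h × $0.33 = $284.98 + $11.88 = $296.86
Saving = $112.365 − $296.86 = −$184.495 → -$184.50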